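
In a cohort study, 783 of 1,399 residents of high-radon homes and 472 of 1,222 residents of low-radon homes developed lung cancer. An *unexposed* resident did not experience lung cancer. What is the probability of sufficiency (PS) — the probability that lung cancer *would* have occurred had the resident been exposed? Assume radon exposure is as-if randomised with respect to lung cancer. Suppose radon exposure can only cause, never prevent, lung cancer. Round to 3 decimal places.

PS ≈ 0.283

p₁ = P(outcome | exposed) = 783/1399 = 0.55969
p₀ = P(outcome | unexposed) = 472/1222 = 0.38625
Under exogeneity and monotonicity, PS = (p₁ − p₀) / (1 − p₀).
PS = (0.55969 − 0.38625) / (1 − 0.38625) = 0.17343 / 0.61375 ≈ 0.2826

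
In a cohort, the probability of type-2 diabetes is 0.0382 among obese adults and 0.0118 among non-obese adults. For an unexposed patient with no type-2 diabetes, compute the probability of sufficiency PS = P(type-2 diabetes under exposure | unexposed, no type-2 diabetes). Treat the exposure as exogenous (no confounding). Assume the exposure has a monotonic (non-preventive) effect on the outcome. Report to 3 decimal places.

PS ≈ 0.027

Let p₁ = 0.0382, p₀ = 0.0118.
Under exogeneity and monotonicity, PS = (p₁ − p₀) / (1 − p₀).
PS = (0.0382 − 0.0118) / (1 − 0.0118) = 0.0264 / 0.9882 ≈ 0.0267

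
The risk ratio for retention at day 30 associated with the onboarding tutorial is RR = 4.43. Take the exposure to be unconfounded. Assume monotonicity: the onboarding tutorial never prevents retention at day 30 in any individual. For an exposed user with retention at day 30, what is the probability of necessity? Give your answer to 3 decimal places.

PN ≈ 0.774

Under exogeneity and monotonicity, PN = (RR − 1) / RR = 1 − 1/RR.
PN = (4.43 − 1) / 4.43 = 3.43 / 4.43 ≈ 0.7743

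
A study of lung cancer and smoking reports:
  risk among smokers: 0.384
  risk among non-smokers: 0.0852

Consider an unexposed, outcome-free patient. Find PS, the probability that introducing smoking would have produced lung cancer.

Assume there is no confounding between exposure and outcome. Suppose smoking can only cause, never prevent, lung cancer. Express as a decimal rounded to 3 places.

PS ≈ 0.327

Let p₁ = 0.384, p₀ = 0.0852.
Under exogeneity and monotonicity, PS = (p₁ − p₀) / (1 − p₀).
PS = (0.384 − 0.0852) / (1 − 0.0852) = 0.2988 / 0.9148 ≈ 0.3266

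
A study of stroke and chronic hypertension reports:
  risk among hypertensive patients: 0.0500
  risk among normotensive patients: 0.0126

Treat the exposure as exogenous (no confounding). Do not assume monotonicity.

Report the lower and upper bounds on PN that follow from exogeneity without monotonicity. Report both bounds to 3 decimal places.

0.748 ≤ PN ≤ 1.000

Let p₁ = 0.05, p₀ = 0.0126.
Under exogeneity alone the bounds on PN are max{0,(p₁−p₀)/p₁} ≤ PN ≤ min{1,(1−p₀)/p₁}.
  lower = (p₁ − p₀)/p₁ = 0.0374 / 0.05 ≈ 0.7480
  upper = min{1, (1 − p₀)/p₁} = 0.9874 / 0.05 ≈ 19.7480 → capped at 1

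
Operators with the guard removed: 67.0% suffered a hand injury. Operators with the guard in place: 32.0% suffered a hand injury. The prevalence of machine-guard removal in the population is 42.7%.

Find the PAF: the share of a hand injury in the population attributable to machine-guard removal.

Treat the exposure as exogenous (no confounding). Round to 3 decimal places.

p₁ = 0.67, p₀ = 0.32.
Overall risk P(Y=1) = π·p₁ + (1−π)·p₀ = 0.427×0.67 + 0.573×0.32 = 0.46945.
Under exogeneity, PAF = [P(Y=1) − p₀] / P(Y=1).
PAF = (0.46945 − 0.32) / 0.46945 ≈ 0.3184

PAF ≈ 0.318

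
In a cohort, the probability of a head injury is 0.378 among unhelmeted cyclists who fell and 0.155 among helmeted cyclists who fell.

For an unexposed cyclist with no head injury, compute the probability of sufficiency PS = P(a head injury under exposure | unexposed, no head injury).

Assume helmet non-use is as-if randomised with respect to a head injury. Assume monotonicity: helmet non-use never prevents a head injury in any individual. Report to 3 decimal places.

Let p₁ = 0.378, p₀ = 0.155.
Under exogeneity and monotonicity, PS = (p₁ − p₀) / (1 − p₀).
PS = (0.378 − 0.155) / (1 − 0.155) = 0.223 / 0.845 ≈ 0.2639

PS ≈ 0.264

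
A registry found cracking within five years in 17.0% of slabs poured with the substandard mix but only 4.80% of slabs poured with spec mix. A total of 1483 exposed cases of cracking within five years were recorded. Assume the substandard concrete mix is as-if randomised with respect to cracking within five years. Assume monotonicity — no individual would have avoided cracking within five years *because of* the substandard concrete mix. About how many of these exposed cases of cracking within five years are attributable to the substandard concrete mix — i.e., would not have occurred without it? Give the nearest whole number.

p₁ = 0.17, p₀ = 0.048.
PN = (p₁ − p₀)/p₁ = (0.17 − 0.048) / 0.17 ≈ 0.71765.
Attributable cases ≈ PN × (exposed cases) = 0.71765 × 1483 ≈ 1064.27.

about 1064 cases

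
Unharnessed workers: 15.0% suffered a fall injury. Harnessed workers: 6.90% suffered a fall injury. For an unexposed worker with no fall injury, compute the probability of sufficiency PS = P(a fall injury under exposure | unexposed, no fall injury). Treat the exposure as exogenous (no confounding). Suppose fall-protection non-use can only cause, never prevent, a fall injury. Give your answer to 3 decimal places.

p₁ = 0.15, p₀ = 0.069.
Under exogeneity and monotonicity, PS = (p₁ − p₀) / (1 − p₀).
PS = (0.15 − 0.069) / (1 − 0.069) = 0.081 / 0.931 ≈ 0.0870

PS ≈ 0.087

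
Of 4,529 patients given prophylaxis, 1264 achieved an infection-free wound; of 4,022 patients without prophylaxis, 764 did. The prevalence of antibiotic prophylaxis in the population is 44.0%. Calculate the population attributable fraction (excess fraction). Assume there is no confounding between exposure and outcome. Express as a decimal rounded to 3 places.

PAF ≈ 0.171

p₁ = P(outcome | exposed) = 1264/4529 = 0.27909
p₀ = P(outcome | unexposed) = 764/4022 = 0.18996
Overall risk P(Y=1) = π·p₁ + (1−π)·p₀ = 0.44×0.27909 + 0.56×0.18996 = 0.22917.
Under exogeneity, PAF = [P(Y=1) − p₀] / P(Y=1).
PAF = (0.22917 − 0.18996) / 0.22917 ≈ 0.1711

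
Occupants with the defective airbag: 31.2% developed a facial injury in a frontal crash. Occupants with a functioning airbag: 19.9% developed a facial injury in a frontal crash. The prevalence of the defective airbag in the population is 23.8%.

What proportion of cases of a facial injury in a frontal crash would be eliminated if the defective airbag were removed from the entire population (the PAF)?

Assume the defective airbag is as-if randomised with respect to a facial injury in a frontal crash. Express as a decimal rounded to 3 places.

PAF ≈ 0.119

p₁ = 0.312, p₀ = 0.199.
Overall risk P(Y=1) = π·p₁ + (1−π)·p₀ = 0.238×0.312 + 0.762×0.199 = 0.22589.
Under exogeneity, PAF = [P(Y=1) − p₀] / P(Y=1).
PAF = (0.22589 − 0.199) / 0.22589 ≈ 0.1191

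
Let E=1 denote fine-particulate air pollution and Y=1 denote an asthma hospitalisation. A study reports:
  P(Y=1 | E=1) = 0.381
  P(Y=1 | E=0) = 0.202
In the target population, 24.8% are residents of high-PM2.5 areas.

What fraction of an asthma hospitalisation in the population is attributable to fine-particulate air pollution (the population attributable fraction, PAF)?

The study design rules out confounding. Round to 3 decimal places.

Let p₁ = 0.381, p₀ = 0.202.
Overall risk P(Y=1) = π·p₁ + (1−π)·p₀ = 0.248×0.381 + 0.752×0.202 = 0.24639.
Under exogeneity, PAF = [P(Y=1) − p₀] / P(Y=1).
PAF = (0.24639 − 0.202) / 0.24639 ≈ 0.1802

PAF ≈ 0.180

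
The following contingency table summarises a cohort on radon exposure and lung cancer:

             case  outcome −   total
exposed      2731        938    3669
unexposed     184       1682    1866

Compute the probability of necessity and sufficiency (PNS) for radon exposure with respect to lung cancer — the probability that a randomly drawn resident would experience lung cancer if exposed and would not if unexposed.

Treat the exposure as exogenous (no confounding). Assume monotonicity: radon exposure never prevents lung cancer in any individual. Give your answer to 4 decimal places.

p₁ = P(outcome | exposed) = 2731/3669 = 0.74434
p₀ = P(outcome | unexposed) = 184/1866 = 0.098607
Under exogeneity and monotonicity, PNS = p₁ − p₀.
PNS = 0.74434 − 0.098607 = 0.64574

PNS ≈ 0.6457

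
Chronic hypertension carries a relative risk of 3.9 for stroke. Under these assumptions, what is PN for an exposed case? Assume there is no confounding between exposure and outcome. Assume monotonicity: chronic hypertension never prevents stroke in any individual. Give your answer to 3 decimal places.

PN ≈ 0.744

Under exogeneity and monotonicity, PN = (RR − 1) / RR = 1 − 1/RR.
PN = (3.9 − 1) / 3.9 = 2.9 / 3.9 ≈ 0.7436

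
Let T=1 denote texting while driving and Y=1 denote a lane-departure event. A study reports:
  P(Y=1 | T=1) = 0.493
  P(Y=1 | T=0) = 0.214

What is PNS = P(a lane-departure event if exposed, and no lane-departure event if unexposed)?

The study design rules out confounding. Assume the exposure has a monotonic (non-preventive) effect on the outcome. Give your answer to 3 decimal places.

PNS ≈ 0.279

Let p₁ = 0.493, p₀ = 0.214.
Under exogeneity and monotonicity, PNS = p₁ − p₀.
PNS = 0.493 − 0.214 = 0.279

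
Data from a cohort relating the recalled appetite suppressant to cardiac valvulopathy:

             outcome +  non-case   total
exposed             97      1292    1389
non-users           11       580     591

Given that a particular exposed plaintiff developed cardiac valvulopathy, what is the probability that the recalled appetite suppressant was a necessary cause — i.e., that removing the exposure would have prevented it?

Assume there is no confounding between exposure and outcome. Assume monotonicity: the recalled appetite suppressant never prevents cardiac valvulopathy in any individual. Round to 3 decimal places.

PN ≈ 0.733

p₁ = P(outcome | exposed) = 97/1389 = 0.069834
p₀ = P(outcome | unexposed) = 11/591 = 0.018613
Under exogeneity and monotonicity, PN = (p₁ − p₀) / p₁.
PN = (0.069834 − 0.018613) / 0.069834 = 0.051222 / 0.069834 ≈ 0.7335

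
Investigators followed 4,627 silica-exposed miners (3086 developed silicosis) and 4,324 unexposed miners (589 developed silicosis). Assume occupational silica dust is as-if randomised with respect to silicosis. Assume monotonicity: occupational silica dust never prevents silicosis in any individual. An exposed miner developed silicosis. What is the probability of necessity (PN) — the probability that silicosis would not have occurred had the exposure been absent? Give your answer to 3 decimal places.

PN ≈ 0.796

p₁ = P(outcome | exposed) = 3086/4627 = 0.66695
p₀ = P(outcome | unexposed) = 589/4324 = 0.13622
Under exogeneity and monotonicity, PN = (p₁ − p₀) / p₁.
PN = (0.66695 − 0.13622) / 0.66695 = 0.53074 / 0.66695 ≈ 0.7958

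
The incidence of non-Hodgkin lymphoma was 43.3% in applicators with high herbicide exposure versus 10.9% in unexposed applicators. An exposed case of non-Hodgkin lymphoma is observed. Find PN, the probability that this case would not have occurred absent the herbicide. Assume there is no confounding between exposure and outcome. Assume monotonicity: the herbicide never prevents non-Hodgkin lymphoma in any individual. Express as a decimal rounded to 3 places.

p₁ = 0.433, p₀ = 0.109.
Under exogeneity and monotonicity, PN = (p₁ − p₀) / p₁.
PN = (0.433 − 0.109) / 0.433 = 0.324 / 0.433 ≈ 0.7483

PN ≈ 0.748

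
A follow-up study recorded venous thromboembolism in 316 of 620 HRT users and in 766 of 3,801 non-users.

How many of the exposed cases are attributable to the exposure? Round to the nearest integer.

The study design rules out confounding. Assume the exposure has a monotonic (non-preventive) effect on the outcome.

about 191 cases

p₁ = P(outcome | exposed) = 316/620 = 0.50968
p₀ = P(outcome | unexposed) = 766/3801 = 0.20153
PN = (p₁ − p₀)/p₁ = (0.50968 − 0.20153) / 0.50968 ≈ 0.60460.
Attributable cases ≈ PN × (exposed cases) = 0.60460 × 316 ≈ 191.05.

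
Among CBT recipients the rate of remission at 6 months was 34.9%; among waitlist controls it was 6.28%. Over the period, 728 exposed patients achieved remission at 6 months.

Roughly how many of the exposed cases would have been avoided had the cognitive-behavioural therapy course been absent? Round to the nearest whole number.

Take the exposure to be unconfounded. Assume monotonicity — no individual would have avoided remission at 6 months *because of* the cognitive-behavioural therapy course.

p₁ = 0.349, p₀ = 0.0628.
PN = (p₁ − p₀)/p₁ = (0.349 − 0.0628) / 0.349 ≈ 0.82006.
Attributable cases ≈ PN × (exposed cases) = 0.82006 × 728 ≈ 597.00.

about 597 cases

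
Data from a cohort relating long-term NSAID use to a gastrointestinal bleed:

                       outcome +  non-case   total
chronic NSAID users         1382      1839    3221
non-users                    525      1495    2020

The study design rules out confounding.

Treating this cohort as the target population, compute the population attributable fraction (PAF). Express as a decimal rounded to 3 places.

p₁ = P(outcome | exposed) = 1382/3221 = 0.42906
p₀ = P(outcome | unexposed) = 525/2020 = 0.2599
Exposure prevalence π = 3221/5241 = 0.61458; overall risk P(Y=1) = 0.36386.
Under exogeneity, PAF = [P(Y=1) − p₀]/P(Y=1).
PAF = (0.36386 − 0.2599) / 0.36386 ≈ 0.2857

PAF ≈ 0.286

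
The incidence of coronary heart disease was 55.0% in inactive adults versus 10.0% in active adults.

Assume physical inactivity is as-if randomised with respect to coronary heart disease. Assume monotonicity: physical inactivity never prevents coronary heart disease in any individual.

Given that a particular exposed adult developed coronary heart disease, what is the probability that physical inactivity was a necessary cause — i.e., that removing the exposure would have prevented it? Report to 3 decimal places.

PN ≈ 0.818

p₁ = 0.55, p₀ = 0.1.
Under exogeneity and monotonicity, PN = (p₁ − p₀) / p₁.
PN = (0.55 − 0.1) / 0.55 = 0.45 / 0.55 ≈ 0.8182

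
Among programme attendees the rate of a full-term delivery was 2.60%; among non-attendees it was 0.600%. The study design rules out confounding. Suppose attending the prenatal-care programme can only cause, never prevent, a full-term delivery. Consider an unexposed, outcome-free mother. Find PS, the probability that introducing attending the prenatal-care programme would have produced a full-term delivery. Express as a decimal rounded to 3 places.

PS ≈ 0.020

p₁ = 0.026, p₀ = 0.006.
Under exogeneity and monotonicity, PS = (p₁ − p₀) / (1 − p₀).
PS = (0.026 − 0.006) / (1 − 0.006) = 0.02 / 0.994 ≈ 0.0201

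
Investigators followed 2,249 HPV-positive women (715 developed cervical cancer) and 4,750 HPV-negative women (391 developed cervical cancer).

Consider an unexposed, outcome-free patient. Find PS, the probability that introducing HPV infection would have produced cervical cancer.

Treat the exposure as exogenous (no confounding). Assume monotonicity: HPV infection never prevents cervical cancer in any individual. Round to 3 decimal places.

p₁ = P(outcome | exposed) = 715/2249 = 0.31792
p₀ = P(outcome | unexposed) = 391/4750 = 0.082316
Under exogeneity and monotonicity, PS = (p₁ − p₀) / (1 − p₀).
PS = (0.31792 − 0.082316) / (1 − 0.082316) = 0.2356 / 0.91768 ≈ 0.2567

PS ≈ 0.257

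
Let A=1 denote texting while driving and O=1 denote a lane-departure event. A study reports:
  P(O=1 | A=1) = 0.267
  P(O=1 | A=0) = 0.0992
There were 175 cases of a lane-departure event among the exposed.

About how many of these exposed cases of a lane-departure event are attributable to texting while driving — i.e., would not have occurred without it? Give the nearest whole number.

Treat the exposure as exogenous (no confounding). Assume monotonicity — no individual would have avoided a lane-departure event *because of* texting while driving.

Let p₁ = 0.267, p₀ = 0.0992.
PN = (p₁ − p₀)/p₁ = (0.267 − 0.0992) / 0.267 ≈ 0.62846.
Attributable cases ≈ PN × (exposed cases) = 0.62846 × 175 ≈ 109.98.

about 110 cases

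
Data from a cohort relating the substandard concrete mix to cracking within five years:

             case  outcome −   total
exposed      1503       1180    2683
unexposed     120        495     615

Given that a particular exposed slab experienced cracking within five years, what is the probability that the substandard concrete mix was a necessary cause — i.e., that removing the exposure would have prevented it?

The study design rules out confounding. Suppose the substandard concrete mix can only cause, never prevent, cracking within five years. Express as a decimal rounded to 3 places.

PN ≈ 0.652

p₁ = P(outcome | exposed) = 1503/2683 = 0.56019
p₀ = P(outcome | unexposed) = 120/615 = 0.19512
Under exogeneity and monotonicity, PN = (p₁ − p₀)/p₁.
PN = (0.56019 − 0.19512) / 0.56019 ≈ 0.6517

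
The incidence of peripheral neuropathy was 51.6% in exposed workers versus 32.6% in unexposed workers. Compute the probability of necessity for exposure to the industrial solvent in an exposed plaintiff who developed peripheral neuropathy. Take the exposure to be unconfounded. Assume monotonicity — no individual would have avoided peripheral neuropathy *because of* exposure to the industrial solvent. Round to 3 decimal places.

PN ≈ 0.368

p₁ = 0.516, p₀ = 0.326.
Under exogeneity and monotonicity, PN = (p₁ − p₀) / p₁.
PN = (0.516 − 0.326) / 0.516 = 0.19 / 0.516 ≈ 0.3682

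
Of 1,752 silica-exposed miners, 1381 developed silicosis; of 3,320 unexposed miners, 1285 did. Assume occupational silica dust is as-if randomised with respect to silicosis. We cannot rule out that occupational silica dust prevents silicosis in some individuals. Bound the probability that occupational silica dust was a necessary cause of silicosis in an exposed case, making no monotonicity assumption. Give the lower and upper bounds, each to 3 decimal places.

0.509 ≤ PN ≤ 0.778

p₁ = P(outcome | exposed) = 1381/1752 = 0.78824
p₀ = P(outcome | unexposed) = 1285/3320 = 0.38705
Under exogeneity alone the bounds on PN are max{0,(p₁−p₀)/p₁} ≤ PN ≤ min{1,(1−p₀)/p₁}.
  lower = (p₁ − p₀)/p₁ = 0.40119 / 0.78824 ≈ 0.5090
  upper = min{1, (1 − p₀)/p₁} = 0.61295 / 0.78824 ≈ 0.7776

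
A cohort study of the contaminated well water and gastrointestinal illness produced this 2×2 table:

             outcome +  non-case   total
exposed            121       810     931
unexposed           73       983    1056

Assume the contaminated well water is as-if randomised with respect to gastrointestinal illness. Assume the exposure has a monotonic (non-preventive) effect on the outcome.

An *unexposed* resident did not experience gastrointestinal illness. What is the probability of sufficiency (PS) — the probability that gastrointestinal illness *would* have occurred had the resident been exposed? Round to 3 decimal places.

PS ≈ 0.065

p₁ = P(outcome | exposed) = 121/931 = 0.12997
p₀ = P(outcome | unexposed) = 73/1056 = 0.069129
Under exogeneity and monotonicity, PS = (p₁ − p₀)/(1 − p₀).
PS = (0.12997 − 0.069129) / 0.93087 ≈ 0.0654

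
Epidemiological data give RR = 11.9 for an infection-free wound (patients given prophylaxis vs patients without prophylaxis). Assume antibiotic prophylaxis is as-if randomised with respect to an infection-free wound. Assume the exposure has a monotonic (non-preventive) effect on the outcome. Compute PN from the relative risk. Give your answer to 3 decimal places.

PN ≈ 0.916

Under exogeneity and monotonicity, PN = (RR − 1) / RR = 1 − 1/RR.
PN = (11.9 − 1) / 11.9 = 10.9 / 11.9 ≈ 0.9160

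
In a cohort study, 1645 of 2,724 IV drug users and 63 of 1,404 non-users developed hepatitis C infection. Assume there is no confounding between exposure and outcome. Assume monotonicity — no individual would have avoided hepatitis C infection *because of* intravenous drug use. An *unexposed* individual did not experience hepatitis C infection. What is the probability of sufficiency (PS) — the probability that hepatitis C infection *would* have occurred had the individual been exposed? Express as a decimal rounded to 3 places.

PS ≈ 0.585

p₁ = P(outcome | exposed) = 1645/2724 = 0.60389
p₀ = P(outcome | unexposed) = 63/1404 = 0.044872
Under exogeneity and monotonicity, PS = (p₁ − p₀) / (1 − p₀).
PS = (0.60389 − 0.044872) / (1 − 0.044872) = 0.55902 / 0.95513 ≈ 0.5853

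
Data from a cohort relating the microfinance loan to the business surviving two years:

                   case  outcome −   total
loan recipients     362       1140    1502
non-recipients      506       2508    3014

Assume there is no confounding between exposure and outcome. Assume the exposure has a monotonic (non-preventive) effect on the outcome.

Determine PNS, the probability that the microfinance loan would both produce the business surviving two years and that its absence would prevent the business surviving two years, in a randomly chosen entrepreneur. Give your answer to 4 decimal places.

PNS ≈ 0.0731

p₁ = P(outcome | exposed) = 362/1502 = 0.24101
p₀ = P(outcome | unexposed) = 506/3014 = 0.16788
Under exogeneity and monotonicity, PNS = p₁ − p₀.
PNS = 0.24101 − 0.16788 = 0.073129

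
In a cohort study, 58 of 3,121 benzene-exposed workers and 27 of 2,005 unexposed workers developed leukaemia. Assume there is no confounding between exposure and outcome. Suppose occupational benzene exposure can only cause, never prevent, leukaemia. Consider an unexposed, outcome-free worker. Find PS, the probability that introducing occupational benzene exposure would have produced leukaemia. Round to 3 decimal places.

p₁ = P(outcome | exposed) = 58/3121 = 0.018584
p₀ = P(outcome | unexposed) = 27/2005 = 0.013466
Under exogeneity and monotonicity, PS = (p₁ − p₀) / (1 − p₀).
PS = (0.018584 − 0.013466) / (1 − 0.013466) = 0.0051175 / 0.98653 ≈ 0.0052

PS ≈ 0.005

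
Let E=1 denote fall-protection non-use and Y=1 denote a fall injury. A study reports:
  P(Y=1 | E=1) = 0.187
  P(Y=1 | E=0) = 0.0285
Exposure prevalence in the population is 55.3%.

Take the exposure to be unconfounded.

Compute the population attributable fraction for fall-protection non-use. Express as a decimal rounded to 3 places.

Let p₁ = 0.187, p₀ = 0.0285.
Overall risk P(Y=1) = π·p₁ + (1−π)·p₀ = 0.553×0.187 + 0.447×0.0285 = 0.11615.
Under exogeneity, PAF = [P(Y=1) − p₀] / P(Y=1).
PAF = (0.11615 − 0.0285) / 0.11615 ≈ 0.7546

PAF ≈ 0.755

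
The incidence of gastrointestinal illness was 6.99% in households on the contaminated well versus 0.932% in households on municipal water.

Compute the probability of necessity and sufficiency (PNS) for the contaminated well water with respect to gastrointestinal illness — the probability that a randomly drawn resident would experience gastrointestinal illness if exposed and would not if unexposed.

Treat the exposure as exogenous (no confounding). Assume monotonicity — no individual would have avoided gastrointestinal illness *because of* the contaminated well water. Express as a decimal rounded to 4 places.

PNS ≈ 0.0606

p₁ = 0.0699, p₀ = 0.00932.
Under exogeneity and monotonicity, PNS = p₁ − p₀.
PNS = 0.0699 − 0.00932 = 0.06058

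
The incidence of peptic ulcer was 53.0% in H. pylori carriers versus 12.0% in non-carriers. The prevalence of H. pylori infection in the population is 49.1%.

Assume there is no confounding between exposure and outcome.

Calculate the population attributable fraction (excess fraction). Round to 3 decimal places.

p₁ = 0.53, p₀ = 0.12.
Overall risk P(Y=1) = π·p₁ + (1−π)·p₀ = 0.491×0.53 + 0.509×0.12 = 0.32131.
Under exogeneity, PAF = [P(Y=1) − p₀] / P(Y=1).
PAF = (0.32131 − 0.12) / 0.32131 ≈ 0.6265

PAF ≈ 0.627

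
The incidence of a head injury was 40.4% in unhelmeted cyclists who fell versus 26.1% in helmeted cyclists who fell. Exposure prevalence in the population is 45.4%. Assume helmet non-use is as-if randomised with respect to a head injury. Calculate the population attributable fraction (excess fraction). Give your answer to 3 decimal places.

p₁ = 0.404, p₀ = 0.261.
Overall risk P(Y=1) = π·p₁ + (1−π)·p₀ = 0.454×0.404 + 0.546×0.261 = 0.32592.
Under exogeneity, PAF = [P(Y=1) − p₀] / P(Y=1).
PAF = (0.32592 − 0.261) / 0.32592 ≈ 0.1992

PAF ≈ 0.199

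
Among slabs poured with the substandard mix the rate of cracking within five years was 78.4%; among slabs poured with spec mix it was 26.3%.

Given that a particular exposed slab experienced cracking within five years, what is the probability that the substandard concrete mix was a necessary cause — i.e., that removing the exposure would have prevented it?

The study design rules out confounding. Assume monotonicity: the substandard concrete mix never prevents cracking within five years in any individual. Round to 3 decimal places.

p₁ = 0.784, p₀ = 0.263.
Under exogeneity and monotonicity, PN = (p₁ − p₀) / p₁.
PN = (0.784 − 0.263) / 0.784 = 0.521 / 0.784 ≈ 0.6645

PN ≈ 0.665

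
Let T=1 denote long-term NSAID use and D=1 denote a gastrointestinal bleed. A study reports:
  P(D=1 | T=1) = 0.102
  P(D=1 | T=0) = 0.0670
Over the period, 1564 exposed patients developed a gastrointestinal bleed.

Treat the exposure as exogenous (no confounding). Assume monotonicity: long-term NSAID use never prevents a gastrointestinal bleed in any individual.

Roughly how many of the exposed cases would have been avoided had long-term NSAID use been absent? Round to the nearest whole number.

Let p₁ = 0.102, p₀ = 0.067.
PN = (p₁ − p₀)/p₁ = (0.102 − 0.067) / 0.102 ≈ 0.34314.
Attributable cases ≈ PN × (exposed cases) = 0.34314 × 1564 ≈ 536.67.

about 537 cases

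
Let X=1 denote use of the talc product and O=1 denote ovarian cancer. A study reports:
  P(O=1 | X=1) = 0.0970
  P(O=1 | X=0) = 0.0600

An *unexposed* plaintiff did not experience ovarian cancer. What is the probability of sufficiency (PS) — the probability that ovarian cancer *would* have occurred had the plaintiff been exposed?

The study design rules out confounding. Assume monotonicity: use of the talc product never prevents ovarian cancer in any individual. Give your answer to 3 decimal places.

Let p₁ = 0.097, p₀ = 0.06.
Under exogeneity and monotonicity, PS = (p₁ − p₀) / (1 − p₀).
PS = (0.097 − 0.06) / (1 − 0.06) = 0.037 / 0.94 ≈ 0.0394

PS ≈ 0.039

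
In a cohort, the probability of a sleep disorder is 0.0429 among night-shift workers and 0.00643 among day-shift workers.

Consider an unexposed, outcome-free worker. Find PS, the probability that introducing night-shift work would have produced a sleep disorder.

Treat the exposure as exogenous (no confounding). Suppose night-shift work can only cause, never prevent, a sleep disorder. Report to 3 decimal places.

Let p₁ = 0.0429, p₀ = 0.00643.
Under exogeneity and monotonicity, PS = (p₁ − p₀) / (1 − p₀).
PS = (0.0429 − 0.00643) / (1 − 0.00643) = 0.03647 / 0.99357 ≈ 0.0367

PS ≈ 0.037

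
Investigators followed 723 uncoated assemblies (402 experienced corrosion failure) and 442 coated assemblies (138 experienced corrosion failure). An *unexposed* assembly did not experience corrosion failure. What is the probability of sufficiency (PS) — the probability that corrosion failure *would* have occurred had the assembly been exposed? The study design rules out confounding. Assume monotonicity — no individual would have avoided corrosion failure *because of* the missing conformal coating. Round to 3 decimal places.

PS ≈ 0.354

p₁ = P(outcome | exposed) = 402/723 = 0.55602
p₀ = P(outcome | unexposed) = 138/442 = 0.31222
Under exogeneity and monotonicity, PS = (p₁ − p₀) / (1 − p₀).
PS = (0.55602 − 0.31222) / (1 − 0.31222) = 0.2438 / 0.68778 ≈ 0.3545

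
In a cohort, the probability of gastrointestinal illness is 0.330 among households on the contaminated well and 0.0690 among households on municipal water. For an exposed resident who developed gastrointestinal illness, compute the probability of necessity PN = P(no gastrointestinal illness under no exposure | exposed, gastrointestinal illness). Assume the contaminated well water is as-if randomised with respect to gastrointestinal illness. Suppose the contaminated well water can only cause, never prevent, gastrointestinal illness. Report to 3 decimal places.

Let p₁ = 0.33, p₀ = 0.069.
Under exogeneity and monotonicity, PN = (p₁ − p₀) / p₁.
PN = (0.33 − 0.069) / 0.33 = 0.261 / 0.33 ≈ 0.7909

PN ≈ 0.791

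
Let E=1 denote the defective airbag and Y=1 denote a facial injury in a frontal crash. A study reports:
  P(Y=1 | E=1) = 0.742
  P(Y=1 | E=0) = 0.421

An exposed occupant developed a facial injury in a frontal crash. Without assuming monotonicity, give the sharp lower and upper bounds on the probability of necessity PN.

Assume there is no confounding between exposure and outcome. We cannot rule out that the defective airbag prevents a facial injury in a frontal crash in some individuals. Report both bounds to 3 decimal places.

Let p₁ = 0.742, p₀ = 0.421.
Under exogeneity alone the bounds on PN are max{0,(p₁−p₀)/p₁} ≤ PN ≤ min{1,(1−p₀)/p₁}.
  lower = (p₁ − p₀)/p₁ = 0.321 / 0.742 ≈ 0.4326
  upper = min{1, (1 − p₀)/p₁} = 0.579 / 0.742 ≈ 0.7803

0.433 ≤ PN ≤ 0.780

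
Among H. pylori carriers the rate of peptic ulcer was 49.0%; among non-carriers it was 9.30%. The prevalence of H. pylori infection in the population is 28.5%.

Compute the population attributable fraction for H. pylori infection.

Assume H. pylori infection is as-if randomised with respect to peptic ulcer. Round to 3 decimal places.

PAF ≈ 0.549

p₁ = 0.49, p₀ = 0.093.
Overall risk P(Y=1) = π·p₁ + (1−π)·p₀ = 0.285×0.49 + 0.715×0.093 = 0.20615.
Under exogeneity, PAF = [P(Y=1) − p₀] / P(Y=1).
PAF = (0.20615 − 0.093) / 0.20615 ≈ 0.5489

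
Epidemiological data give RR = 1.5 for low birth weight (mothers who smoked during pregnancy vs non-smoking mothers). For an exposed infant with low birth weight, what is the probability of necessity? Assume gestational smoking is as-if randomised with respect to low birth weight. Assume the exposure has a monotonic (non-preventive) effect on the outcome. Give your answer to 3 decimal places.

Under exogeneity and monotonicity, PN = (RR − 1) / RR = 1 − 1/RR.
PN = (1.5 − 1) / 1.5 = 0.5 / 1.5 ≈ 0.3333

PN ≈ 0.333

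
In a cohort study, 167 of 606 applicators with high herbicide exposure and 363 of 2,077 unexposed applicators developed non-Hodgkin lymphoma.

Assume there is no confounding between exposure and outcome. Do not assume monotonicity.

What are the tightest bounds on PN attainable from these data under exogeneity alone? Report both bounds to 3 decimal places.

0.366 ≤ PN ≤ 1.000

p₁ = P(outcome | exposed) = 167/606 = 0.27558
p₀ = P(outcome | unexposed) = 363/2077 = 0.17477
Under exogeneity alone the bounds on PN are max{0,(p₁−p₀)/p₁} ≤ PN ≤ min{1,(1−p₀)/p₁}.
  lower = (p₁ − p₀)/p₁ = 0.10081 / 0.27558 ≈ 0.3658
  upper = min{1, (1 − p₀)/p₁} = 0.82523 / 0.27558 ≈ 2.9945 → capped at 1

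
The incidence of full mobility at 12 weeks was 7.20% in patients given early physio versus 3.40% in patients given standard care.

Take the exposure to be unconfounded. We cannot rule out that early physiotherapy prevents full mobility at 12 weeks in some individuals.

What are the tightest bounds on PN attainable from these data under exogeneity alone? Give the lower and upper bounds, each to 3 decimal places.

p₁ = 0.072, p₀ = 0.034.
Under exogeneity alone the bounds on PN are max{0,(p₁−p₀)/p₁} ≤ PN ≤ min{1,(1−p₀)/p₁}.
  lower = (p₁ − p₀)/p₁ = 0.038 / 0.072 ≈ 0.5278
  upper = min{1, (1 − p₀)/p₁} = 0.966 / 0.072 ≈ 13.4167 → capped at 1

0.528 ≤ PN ≤ 1.000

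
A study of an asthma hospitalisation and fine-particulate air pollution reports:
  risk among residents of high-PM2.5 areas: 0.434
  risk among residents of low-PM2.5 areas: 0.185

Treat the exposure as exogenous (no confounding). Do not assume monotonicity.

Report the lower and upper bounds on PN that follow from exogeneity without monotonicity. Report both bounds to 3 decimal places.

0.574 ≤ PN ≤ 1.000

Let p₁ = 0.434, p₀ = 0.185.
Under exogeneity alone the bounds on PN are max{0,(p₁−p₀)/p₁} ≤ PN ≤ min{1,(1−p₀)/p₁}.
  lower = (p₁ − p₀)/p₁ = 0.249 / 0.434 ≈ 0.5737
  upper = min{1, (1 − p₀)/p₁} = 0.815 / 0.434 ≈ 1.8779 → capped at 1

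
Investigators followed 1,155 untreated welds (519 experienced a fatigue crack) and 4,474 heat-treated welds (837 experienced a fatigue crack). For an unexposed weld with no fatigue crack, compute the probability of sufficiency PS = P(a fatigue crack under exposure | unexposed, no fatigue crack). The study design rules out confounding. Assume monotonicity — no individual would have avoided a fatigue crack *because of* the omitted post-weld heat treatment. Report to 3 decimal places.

p₁ = P(outcome | exposed) = 519/1155 = 0.44935
p₀ = P(outcome | unexposed) = 837/4474 = 0.18708
Under exogeneity and monotonicity, PS = (p₁ − p₀) / (1 − p₀).
PS = (0.44935 − 0.18708) / (1 − 0.18708) = 0.26227 / 0.81292 ≈ 0.3226

PS ≈ 0.323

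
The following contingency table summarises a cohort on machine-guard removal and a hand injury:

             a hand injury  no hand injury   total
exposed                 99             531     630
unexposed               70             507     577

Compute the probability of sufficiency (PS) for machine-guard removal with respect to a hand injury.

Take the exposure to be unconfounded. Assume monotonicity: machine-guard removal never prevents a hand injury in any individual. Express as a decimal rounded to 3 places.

p₁ = P(outcome | exposed) = 99/630 = 0.15714
p₀ = P(outcome | unexposed) = 70/577 = 0.12132
Under exogeneity and monotonicity, PS = (p₁ − p₀)/(1 − p₀).
PS = (0.15714 − 0.12132) / 0.87868 ≈ 0.0408

PS ≈ 0.041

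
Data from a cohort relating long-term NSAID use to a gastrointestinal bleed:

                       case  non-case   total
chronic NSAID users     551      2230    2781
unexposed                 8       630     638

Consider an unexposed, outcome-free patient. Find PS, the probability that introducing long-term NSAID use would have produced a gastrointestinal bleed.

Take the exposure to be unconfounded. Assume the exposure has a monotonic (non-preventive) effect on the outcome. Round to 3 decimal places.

PS ≈ 0.188

p₁ = P(outcome | exposed) = 551/2781 = 0.19813
p₀ = P(outcome | unexposed) = 8/638 = 0.012539
Under exogeneity and monotonicity, PS = (p₁ − p₀) / (1 − p₀).
PS = (0.19813 − 0.012539) / (1 − 0.012539) = 0.18559 / 0.98746 ≈ 0.1879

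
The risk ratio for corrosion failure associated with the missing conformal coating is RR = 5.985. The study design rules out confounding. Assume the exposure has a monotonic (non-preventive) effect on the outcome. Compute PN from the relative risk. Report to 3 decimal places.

PN ≈ 0.833

Under exogeneity and monotonicity, PN = (RR − 1) / RR = 1 − 1/RR.
PN = (5.985 − 1) / 5.985 = 4.985 / 5.985 ≈ 0.8329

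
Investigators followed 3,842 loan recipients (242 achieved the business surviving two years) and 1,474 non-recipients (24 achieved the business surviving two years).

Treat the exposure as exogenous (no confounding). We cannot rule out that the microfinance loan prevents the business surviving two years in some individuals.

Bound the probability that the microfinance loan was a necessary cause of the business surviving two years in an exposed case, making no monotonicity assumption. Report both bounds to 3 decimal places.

p₁ = P(outcome | exposed) = 242/3842 = 0.062988
p₀ = P(outcome | unexposed) = 24/1474 = 0.016282
Under exogeneity alone the bounds on PN are max{0,(p₁−p₀)/p₁} ≤ PN ≤ min{1,(1−p₀)/p₁}.
  lower = (p₁ − p₀)/p₁ = 0.046706 / 0.062988 ≈ 0.7415
  upper = min{1, (1 − p₀)/p₁} = 0.98372 / 0.062988 ≈ 15.6175 → capped at 1

0.742 ≤ PN ≤ 1.000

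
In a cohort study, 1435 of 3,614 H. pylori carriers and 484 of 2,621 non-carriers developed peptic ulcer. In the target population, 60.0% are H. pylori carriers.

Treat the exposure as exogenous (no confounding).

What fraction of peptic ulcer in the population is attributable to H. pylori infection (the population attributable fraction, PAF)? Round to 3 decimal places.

p₁ = P(outcome | exposed) = 1435/3614 = 0.39707
p₀ = P(outcome | unexposed) = 484/2621 = 0.18466
Overall risk P(Y=1) = π·p₁ + (1−π)·p₀ = 0.6×0.39707 + 0.4×0.18466 = 0.31211.
Under exogeneity, PAF = [P(Y=1) − p₀] / P(Y=1).
PAF = (0.31211 − 0.18466) / 0.31211 ≈ 0.4083

PAF ≈ 0.408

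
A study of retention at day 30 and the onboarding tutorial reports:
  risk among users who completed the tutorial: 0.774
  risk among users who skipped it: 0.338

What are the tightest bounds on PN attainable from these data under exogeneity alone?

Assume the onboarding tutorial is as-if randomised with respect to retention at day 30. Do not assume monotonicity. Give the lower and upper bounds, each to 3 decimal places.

0.563 ≤ PN ≤ 0.855

Let p₁ = 0.774, p₀ = 0.338.
Under exogeneity alone the bounds on PN are max{0,(p₁−p₀)/p₁} ≤ PN ≤ min{1,(1−p₀)/p₁}.
  lower = (p₁ − p₀)/p₁ = 0.436 / 0.774 ≈ 0.5633
  upper = min{1, (1 − p₀)/p₁} = 0.662 / 0.774 ≈ 0.8553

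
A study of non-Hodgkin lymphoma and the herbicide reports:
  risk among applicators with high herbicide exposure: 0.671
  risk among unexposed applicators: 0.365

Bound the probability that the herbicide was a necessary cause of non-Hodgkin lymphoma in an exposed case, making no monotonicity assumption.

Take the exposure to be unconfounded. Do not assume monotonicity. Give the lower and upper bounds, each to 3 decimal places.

0.456 ≤ PN ≤ 0.946

Let p₁ = 0.671, p₀ = 0.365.
Under exogeneity alone the bounds on PN are max{0,(p₁−p₀)/p₁} ≤ PN ≤ min{1,(1−p₀)/p₁}.
  lower = (p₁ − p₀)/p₁ = 0.306 / 0.671 ≈ 0.4560
  upper = min{1, (1 − p₀)/p₁} = 0.635 / 0.671 ≈ 0.9463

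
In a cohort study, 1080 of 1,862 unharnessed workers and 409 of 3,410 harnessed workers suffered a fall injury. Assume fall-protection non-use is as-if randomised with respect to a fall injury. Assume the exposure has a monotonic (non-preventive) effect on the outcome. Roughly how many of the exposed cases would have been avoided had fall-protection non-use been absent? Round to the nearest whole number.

p₁ = P(outcome | exposed) = 1080/1862 = 0.58002
p₀ = P(outcome | unexposed) = 409/3410 = 0.11994
PN = (p₁ − p₀)/p₁ = (0.58002 − 0.11994) / 0.58002 ≈ 0.79321.
Attributable cases ≈ PN × (exposed cases) = 0.79321 × 1080 ≈ 856.67.

about 857 cases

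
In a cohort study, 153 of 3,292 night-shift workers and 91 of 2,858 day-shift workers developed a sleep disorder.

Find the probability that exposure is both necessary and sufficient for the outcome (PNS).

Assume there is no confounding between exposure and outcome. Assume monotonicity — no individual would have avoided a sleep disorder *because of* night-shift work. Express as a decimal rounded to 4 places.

PNS ≈ 0.0146

p₁ = P(outcome | exposed) = 153/3292 = 0.046476
p₀ = P(outcome | unexposed) = 91/2858 = 0.03184
Under exogeneity and monotonicity, PNS = p₁ − p₀.
PNS = 0.046476 − 0.03184 = 0.014636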